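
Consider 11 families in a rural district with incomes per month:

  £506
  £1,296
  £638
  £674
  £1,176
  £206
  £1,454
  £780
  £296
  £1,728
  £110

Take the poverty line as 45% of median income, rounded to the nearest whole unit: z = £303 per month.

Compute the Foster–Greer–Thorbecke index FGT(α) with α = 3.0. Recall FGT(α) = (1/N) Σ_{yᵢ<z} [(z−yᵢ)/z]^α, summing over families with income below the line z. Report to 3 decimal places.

0.026

Below the line: £110, £206, £296 (q = 3 of N = 11).
Gap ratios (z−y)/z: (303−110)/303 = 0.6370; (303−206)/303 = 0.3201; (303−296)/303 = 0.0231.
Raised to α = 3.0: 0.25843; 0.03281; 0.00001.
Sum = 0.291252; FGT(3.0) = 0.291252 / 11 = 0.026.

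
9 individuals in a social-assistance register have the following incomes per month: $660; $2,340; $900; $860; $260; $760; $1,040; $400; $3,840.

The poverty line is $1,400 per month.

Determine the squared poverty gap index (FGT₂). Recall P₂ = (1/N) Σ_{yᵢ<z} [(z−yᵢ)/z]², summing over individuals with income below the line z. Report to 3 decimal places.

0.223

Poor units: $260, $400, $660, $760, $860, $900, $1,040 (q = 7 of N = 9).
Relative gaps: (1400−260)/1400 = 0.8143; (1400−400)/1400 = 0.7143; (1400−660)/1400 = 0.5286; (1400−760)/1400 = 0.4571; (1400−860)/1400 = 0.3857; (1400−900)/1400 = 0.3571; (1400−1040)/1400 = 0.2571.
Squared: 0.6631; 0.5102; 0.2794; 0.2090; 0.1488; 0.1276; 0.0661.
Sum = 2.004082; P₂ = 2.004082 / 9 = 0.223.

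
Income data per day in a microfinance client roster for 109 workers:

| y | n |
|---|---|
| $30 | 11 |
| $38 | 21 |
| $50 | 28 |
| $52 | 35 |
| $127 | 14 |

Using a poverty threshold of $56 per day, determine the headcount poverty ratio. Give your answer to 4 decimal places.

0.8716

95 of the 109 workers have income below $56.
H = 95/109 = 0.8716.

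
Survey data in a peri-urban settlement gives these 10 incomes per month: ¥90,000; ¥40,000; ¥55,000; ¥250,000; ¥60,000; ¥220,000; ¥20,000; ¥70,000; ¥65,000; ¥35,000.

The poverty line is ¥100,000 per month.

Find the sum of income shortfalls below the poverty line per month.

Incomes under z: ¥20,000, ¥35,000, ¥40,000, ¥55,000, ¥60,000, ¥65,000, ¥70,000, ¥90,000 (q = 8 of N = 10).
Individual gaps: 100000−20000 = 80000; 100000−35000 = 65000; 100000−40000 = 60000; 100000−55000 = 45000; 100000−60000 = 40000; 100000−65000 = 35000; 100000−70000 = 30000; 100000−90000 = 10000.
Aggregate gap = ¥365,000.

¥365,000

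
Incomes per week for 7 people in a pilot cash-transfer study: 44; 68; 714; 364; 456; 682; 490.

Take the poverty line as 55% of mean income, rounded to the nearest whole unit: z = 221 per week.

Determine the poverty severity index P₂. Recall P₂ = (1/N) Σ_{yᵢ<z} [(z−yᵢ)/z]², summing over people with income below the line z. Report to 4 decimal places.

0.1601

Below z: 44, 68 (q = 2 of N = 7).
Gap ratios (z−y)/z: (221−44)/221 = 0.8009; (221−68)/221 = 0.6923.
Squared: 0.6414; 0.4793.
Sum = 1.120739; P₂ = 1.120739 / 7 = 0.1601.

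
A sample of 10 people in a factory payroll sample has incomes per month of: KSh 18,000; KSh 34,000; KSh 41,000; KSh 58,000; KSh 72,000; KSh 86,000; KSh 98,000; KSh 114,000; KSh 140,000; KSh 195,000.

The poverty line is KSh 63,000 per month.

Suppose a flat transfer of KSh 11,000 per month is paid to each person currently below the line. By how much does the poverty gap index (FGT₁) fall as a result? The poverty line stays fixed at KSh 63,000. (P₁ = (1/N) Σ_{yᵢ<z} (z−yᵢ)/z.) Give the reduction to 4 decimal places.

0.0603

Before: below the line — KSh 18,000, KSh 34,000, KSh 41,000, KSh 58,000; poverty gap index (FGT₁) = 0.160317.
After the KSh 11,000 transfer: below the line — KSh 29,000, KSh 45,000, KSh 52,000; poverty gap index (FGT₁) = 0.100000.
Reduction = 0.160317 − 0.100000 = 0.0603.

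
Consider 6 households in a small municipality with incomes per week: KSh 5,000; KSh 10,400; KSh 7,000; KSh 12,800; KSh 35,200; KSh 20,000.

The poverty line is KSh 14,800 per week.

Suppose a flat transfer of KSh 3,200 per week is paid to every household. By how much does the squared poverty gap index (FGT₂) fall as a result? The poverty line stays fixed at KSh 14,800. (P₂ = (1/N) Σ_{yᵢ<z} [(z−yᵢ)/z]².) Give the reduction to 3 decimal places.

Before: below the line — KSh 5,000, KSh 7,000, KSh 10,400, KSh 12,800; squared poverty gap index (FGT₂) = 0.13714.
After the KSh 3,200 transfer: below the line — KSh 8,200, KSh 10,200, KSh 13,600; squared poverty gap index (FGT₂) = 0.05034.
Reduction = 0.13714 − 0.05034 = 0.087.

0.087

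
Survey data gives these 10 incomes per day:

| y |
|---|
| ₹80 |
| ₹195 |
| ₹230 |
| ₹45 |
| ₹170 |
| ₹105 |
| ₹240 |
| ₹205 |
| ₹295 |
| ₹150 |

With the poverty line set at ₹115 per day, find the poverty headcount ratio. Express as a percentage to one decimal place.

30.0%

3 of the 10 workers have income below ₹115.
H = 3/10 = 30.0%.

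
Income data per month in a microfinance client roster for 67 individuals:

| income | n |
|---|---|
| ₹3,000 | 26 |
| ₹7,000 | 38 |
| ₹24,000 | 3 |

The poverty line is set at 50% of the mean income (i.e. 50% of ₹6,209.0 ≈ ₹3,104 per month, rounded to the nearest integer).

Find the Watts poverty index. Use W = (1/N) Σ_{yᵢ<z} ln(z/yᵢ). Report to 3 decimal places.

Below the line: 26×₹3,000 (q = 26 of N = 67).
Log gaps: ln(3104/3000) = 0.0341 (×26).
W = 0.886062 / 67 = 0.013.

0.013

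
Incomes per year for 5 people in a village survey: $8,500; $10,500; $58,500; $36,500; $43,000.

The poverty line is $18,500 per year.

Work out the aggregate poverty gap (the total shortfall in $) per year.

Incomes under z: $8,500, $10,500 (q = 2 of N = 5).
Individual gaps: 18500−8500 = 10000; 18500−10500 = 8000.
Aggregate gap = $18,000.

$18,000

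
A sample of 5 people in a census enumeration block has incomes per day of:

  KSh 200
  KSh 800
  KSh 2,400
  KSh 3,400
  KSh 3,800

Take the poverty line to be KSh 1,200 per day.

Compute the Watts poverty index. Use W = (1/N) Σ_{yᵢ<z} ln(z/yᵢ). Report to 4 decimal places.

Below z: KSh 200, KSh 800 (q = 2 of N = 5).
Log shortfalls: ln(1200/200) = 1.7918; ln(1200/800) = 0.4055.
W = 2.197225 / 5 = 0.4394.

0.4394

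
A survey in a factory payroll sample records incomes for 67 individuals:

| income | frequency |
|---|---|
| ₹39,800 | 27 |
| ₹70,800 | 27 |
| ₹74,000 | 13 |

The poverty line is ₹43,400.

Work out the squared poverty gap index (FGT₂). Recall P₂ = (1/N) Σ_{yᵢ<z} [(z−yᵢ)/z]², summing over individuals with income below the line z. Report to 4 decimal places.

Below the line: 27×₹39,800 (q = 27 of N = 67).
Gap ratios (z−y)/z: (43400−39800)/43400 = 0.0829 (×27).
Squared: 0.0069 (×27).
Sum = 0.185776; P₂ = 0.185776 / 67 = 0.0028.

0.0028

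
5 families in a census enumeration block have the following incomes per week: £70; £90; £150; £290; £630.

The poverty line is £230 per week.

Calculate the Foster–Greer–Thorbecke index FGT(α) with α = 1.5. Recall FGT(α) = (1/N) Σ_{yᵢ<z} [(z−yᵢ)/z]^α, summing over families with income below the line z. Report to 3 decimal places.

Below the line: £70, £90, £150 (q = 3 of N = 5).
Relative gaps: (230−70)/230 = 0.6957; (230−90)/230 = 0.6087; (230−150)/230 = 0.3478.
Raised to α = 1.5: 0.58021; 0.47490; 0.20514.
Sum = 1.260249; FGT(1.5) = 1.260249 / 5 = 0.252.

0.252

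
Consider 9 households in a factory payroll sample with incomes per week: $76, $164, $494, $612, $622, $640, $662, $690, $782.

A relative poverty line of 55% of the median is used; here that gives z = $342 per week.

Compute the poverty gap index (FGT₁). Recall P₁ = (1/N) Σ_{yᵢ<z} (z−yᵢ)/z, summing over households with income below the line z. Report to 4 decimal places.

0.1442

Below z: $76, $164 (q = 2 of N = 9).
Gap ratios (z−y)/z: (342−76)/342 = 0.7778; (342−164)/342 = 0.5205.
Σ = 1.298246. Dividing by the full population N = 9 gives P₁ = 0.1442.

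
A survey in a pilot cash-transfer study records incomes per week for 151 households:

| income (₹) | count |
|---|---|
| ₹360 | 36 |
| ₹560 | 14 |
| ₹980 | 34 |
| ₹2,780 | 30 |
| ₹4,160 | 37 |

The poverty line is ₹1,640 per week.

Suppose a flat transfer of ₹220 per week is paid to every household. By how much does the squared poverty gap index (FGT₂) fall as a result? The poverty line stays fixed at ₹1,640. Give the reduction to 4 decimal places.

0.0806

Before: below the line — 36×₹360, 14×₹560, 34×₹980; squared poverty gap index (FGT₂) = 0.221906.
After the ₹220 transfer: below the line — 36×₹580, 14×₹780, 34×₹1,200; squared poverty gap index (FGT₂) = 0.141301.
Reduction = 0.221906 − 0.141301 = 0.0806.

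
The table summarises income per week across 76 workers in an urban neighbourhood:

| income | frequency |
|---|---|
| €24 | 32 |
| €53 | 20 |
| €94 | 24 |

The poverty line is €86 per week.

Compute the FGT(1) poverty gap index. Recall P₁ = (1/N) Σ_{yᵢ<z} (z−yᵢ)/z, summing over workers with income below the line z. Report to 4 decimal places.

0.4045

Poor units: 32×€24, 20×€53 (q = 52 of N = 76).
Relative gaps: (86−24)/86 = 0.7209 (×32); (86−53)/86 = 0.3837 (×20).
Sum of shortfalls = 30.744186; P₁ averages over all N: 30.744186 / 76 = 0.4045.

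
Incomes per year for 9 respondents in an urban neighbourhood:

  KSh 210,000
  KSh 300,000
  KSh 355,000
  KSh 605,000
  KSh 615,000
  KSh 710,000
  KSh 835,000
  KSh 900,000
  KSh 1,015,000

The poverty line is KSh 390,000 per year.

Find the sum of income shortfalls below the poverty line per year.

KSh 305,000

Below the line: KSh 210,000, KSh 300,000, KSh 355,000 (q = 3 of N = 9).
Individual gaps: 390000−210000 = 180000; 390000−300000 = 90000; 390000−355000 = 35000.
Aggregate gap = KSh 305,000.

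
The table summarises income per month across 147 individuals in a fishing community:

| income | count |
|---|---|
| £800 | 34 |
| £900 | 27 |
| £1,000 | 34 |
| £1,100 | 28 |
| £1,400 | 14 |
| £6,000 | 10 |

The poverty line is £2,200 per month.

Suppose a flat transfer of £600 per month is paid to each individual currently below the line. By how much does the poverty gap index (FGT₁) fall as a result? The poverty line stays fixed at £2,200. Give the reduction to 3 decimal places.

0.254

Before: below the line — 34×£800, 27×£900, 34×£1,000, 28×£1,100, 14×£1,400; poverty gap index (FGT₁) = 0.51175.
After the £600 transfer: below the line — 34×£1,400, 27×£1,500, 34×£1,600, 28×£1,700, 14×£2,000; poverty gap index (FGT₁) = 0.25758.
Reduction = 0.51175 − 0.25758 = 0.254.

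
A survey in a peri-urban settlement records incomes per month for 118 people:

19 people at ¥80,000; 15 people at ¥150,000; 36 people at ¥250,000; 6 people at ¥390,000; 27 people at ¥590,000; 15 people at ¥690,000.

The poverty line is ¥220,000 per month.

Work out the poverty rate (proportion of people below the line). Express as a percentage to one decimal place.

28.8%

34 of the 118 people have income below ¥220,000.
H = 34/118 = 28.8%.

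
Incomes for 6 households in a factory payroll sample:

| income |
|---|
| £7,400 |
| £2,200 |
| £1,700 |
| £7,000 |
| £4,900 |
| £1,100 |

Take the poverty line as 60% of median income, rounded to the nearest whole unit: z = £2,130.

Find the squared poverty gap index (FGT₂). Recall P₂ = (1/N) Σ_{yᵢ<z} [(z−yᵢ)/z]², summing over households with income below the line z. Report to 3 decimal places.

Incomes under z: £1,100, £1,700 (q = 2 of N = 6).
Relative gaps: (2130−1100)/2130 = 0.4836; (2130−1700)/2130 = 0.2019.
Squared: 0.2338; 0.0408.
Sum = 0.274593; P₂ = 0.274593 / 6 = 0.046.

0.046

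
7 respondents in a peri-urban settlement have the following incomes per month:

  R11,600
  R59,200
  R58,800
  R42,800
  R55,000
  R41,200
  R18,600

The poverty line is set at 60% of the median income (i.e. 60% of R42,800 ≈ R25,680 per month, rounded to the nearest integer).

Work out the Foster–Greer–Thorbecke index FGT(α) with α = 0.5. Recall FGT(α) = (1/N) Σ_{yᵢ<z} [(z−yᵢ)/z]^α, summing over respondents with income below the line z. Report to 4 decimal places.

Incomes under z: R11,600, R18,600 (q = 2 of N = 7).
Relative gaps: (25680−11600)/25680 = 0.5483; (25680−18600)/25680 = 0.2757.
Raised to α = 0.5: 0.74046; 0.52507.
Sum = 1.265536; FGT(0.5) = 1.265536 / 7 = 0.1808.

0.1808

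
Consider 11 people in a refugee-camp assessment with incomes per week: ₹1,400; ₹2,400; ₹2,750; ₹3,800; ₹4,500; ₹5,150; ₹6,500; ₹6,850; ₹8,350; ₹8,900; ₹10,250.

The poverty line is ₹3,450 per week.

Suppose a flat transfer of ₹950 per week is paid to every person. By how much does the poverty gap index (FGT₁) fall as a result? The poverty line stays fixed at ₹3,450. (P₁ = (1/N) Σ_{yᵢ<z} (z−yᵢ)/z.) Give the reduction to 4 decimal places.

0.0685

Before: below the line — ₹1,400, ₹2,400, ₹2,750; poverty gap index (FGT₁) = 0.100132.
After the ₹950 transfer: below the line — ₹2,350, ₹3,350; poverty gap index (FGT₁) = 0.031621.
Reduction = 0.100132 − 0.031621 = 0.0685.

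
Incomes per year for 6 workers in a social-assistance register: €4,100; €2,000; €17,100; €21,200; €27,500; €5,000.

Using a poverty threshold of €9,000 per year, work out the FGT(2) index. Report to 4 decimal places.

0.1831

Incomes under z: €2,000, €4,100, €5,000 (q = 3 of N = 6).
Normalized shortfalls: (9000−2000)/9000 = 0.7778; (9000−4100)/9000 = 0.5444; (9000−5000)/9000 = 0.4444.
Squared: 0.6049; 0.2964; 0.1975.
Sum = 1.098889; P₂ = 1.098889 / 6 = 0.1831.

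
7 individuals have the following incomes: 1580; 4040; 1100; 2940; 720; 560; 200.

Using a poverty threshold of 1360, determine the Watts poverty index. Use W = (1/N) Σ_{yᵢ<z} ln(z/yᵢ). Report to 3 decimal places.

0.522

Incomes under z: 200, 560, 720, 1100 (q = 4 of N = 7).
Log shortfalls: ln(1360/200) = 1.9169; ln(1360/560) = 0.8873; ln(1360/720) = 0.6360; ln(1360/1100) = 0.2122.
W = 3.652389 / 7 = 0.522.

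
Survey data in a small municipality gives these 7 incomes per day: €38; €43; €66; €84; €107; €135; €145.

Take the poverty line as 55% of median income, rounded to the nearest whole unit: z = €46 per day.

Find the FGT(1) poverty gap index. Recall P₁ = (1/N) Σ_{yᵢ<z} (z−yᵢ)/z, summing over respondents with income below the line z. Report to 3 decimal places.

0.034

Below z: €38, €43 (q = 2 of N = 7).
Gap ratios (z−y)/z: (46−38)/46 = 0.1739; (46−43)/46 = 0.0652.
Σ = 0.239130. Dividing by the full population N = 7 gives P₁ = 0.034.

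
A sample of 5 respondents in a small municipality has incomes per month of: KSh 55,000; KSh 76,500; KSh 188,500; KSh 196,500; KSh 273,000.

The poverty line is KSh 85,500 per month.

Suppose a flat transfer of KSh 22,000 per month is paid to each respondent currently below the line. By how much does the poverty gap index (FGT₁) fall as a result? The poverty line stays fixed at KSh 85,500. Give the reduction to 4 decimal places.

Before: below the line — KSh 55,000, KSh 76,500; poverty gap index (FGT₁) = 0.092398.
After the KSh 22,000 transfer: below the line — KSh 77,000; poverty gap index (FGT₁) = 0.019883.
Reduction = 0.092398 − 0.019883 = 0.0725.

0.0725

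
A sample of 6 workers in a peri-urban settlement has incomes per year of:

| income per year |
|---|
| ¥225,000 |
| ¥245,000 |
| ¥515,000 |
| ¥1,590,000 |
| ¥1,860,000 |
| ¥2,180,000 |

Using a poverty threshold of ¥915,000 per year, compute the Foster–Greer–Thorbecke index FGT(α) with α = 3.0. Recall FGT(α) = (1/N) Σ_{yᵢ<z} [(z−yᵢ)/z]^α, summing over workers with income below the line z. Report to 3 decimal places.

Below the line: ¥225,000, ¥245,000, ¥515,000 (q = 3 of N = 6).
Normalized shortfalls: (915000−225000)/915000 = 0.7541; (915000−245000)/915000 = 0.7322; (915000−515000)/915000 = 0.4372.
Raised to α = 3.0: 0.42883; 0.39261; 0.08354.
Sum = 0.904983; FGT(3.0) = 0.904983 / 6 = 0.151.

0.151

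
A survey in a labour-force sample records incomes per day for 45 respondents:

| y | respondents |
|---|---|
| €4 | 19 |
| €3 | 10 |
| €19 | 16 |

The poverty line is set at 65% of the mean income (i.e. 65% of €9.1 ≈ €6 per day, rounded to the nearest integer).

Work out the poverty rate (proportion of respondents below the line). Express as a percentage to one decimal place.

29 of the 45 respondents have income below €6.
H = 29/45 = 64.4%.

64.4%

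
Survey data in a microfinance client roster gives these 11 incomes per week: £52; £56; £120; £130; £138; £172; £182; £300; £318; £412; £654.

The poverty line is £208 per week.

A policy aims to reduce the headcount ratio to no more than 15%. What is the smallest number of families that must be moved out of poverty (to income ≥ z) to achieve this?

Currently q = 7 of N = 11 are below the line (H = 0.636).
A headcount ratio of at most 15% allows at most ⌊0.15 × 11⌋ = 1 poor families.
So at least 7 − 1 = 6 must be lifted.

6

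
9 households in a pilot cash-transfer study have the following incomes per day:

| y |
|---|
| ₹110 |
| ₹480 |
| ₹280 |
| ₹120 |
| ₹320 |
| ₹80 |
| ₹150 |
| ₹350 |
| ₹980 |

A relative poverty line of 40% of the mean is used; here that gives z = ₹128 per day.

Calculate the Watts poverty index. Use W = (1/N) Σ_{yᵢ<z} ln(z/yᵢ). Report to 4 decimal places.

0.0762

Poor units: ₹80, ₹110, ₹120 (q = 3 of N = 9).
ln(z/y) terms: ln(128/80) = 0.4700; ln(128/110) = 0.1515; ln(128/120) = 0.0645.
W = 0.686092 / 9 = 0.0762.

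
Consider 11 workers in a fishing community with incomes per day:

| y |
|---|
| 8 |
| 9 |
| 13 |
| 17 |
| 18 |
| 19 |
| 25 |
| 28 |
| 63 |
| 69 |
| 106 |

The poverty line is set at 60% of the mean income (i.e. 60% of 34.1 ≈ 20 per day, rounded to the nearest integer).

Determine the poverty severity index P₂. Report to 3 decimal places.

0.075

Below the line: 8, 9, 13, 17, 18, 19 (q = 6 of N = 11).
Relative gaps: (20−8)/20 = 0.6000; (20−9)/20 = 0.5500; (20−13)/20 = 0.3500; (20−17)/20 = 0.1500; (20−18)/20 = 0.1000; (20−19)/20 = 0.0500.
Squared: 0.3600; 0.3025; 0.1225; 0.0225; 0.0100; 0.0025.
Sum = 0.820000; P₂ = 0.820000 / 11 = 0.075.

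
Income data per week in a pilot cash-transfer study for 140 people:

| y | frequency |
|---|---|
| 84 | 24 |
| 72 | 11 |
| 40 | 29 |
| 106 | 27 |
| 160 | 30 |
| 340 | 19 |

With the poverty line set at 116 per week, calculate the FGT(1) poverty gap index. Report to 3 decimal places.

Incomes under z: 29×40, 11×72, 24×84, 27×106 (q = 91 of N = 140).
Normalized shortfalls: (116−40)/116 = 0.6552 (×29); (116−72)/116 = 0.3793 (×11); (116−84)/116 = 0.2759 (×24); (116−106)/116 = 0.0862 (×27).
Σ = 32.120690. Dividing by the full population N = 140 gives P₁ = 0.229.

0.229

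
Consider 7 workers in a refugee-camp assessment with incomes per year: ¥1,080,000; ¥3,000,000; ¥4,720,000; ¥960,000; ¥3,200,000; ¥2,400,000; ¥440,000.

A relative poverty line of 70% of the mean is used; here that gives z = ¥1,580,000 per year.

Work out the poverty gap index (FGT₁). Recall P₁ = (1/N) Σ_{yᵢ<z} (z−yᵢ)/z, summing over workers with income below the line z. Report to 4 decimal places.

0.2043

Below z: ¥440,000, ¥960,000, ¥1,080,000 (q = 3 of N = 7).
Relative gaps: (1580000−440000)/1580000 = 0.7215; (1580000−960000)/1580000 = 0.3924; (1580000−1080000)/1580000 = 0.3165.
Σ = 1.430380. Dividing by the full population N = 7 gives P₁ = 0.2043.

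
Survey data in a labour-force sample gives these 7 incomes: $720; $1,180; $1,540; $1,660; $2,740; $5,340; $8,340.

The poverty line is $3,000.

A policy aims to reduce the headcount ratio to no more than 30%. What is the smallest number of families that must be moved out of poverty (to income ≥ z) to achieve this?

3

5 of the 7 families are poor, so H = 5/7 = 0.714.
A headcount ratio of at most 30% allows at most ⌊0.30 × 7⌋ = 2 poor families.
So at least 5 − 2 = 3 must be lifted.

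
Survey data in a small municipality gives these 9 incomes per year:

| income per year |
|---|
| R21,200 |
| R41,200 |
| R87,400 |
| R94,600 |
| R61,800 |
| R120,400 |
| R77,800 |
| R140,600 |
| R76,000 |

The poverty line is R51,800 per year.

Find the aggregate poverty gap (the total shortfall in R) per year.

R41,200

Incomes under z: R21,200, R41,200 (q = 2 of N = 9).
Individual gaps: 51800−21200 = 30600; 51800−41200 = 10600.
Aggregate gap = R41,200.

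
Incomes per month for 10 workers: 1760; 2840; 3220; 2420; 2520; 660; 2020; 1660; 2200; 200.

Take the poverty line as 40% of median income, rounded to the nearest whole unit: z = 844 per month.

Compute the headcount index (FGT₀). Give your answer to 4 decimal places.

2 of the 10 workers have income below 844.
H = 2/10 = 0.2000.

0.2000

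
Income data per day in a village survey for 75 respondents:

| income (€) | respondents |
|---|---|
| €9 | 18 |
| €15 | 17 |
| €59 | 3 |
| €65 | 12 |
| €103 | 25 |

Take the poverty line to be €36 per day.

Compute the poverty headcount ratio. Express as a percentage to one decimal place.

46.7%

35 of the 75 respondents have income below €36.
H = 35/75 = 46.7%.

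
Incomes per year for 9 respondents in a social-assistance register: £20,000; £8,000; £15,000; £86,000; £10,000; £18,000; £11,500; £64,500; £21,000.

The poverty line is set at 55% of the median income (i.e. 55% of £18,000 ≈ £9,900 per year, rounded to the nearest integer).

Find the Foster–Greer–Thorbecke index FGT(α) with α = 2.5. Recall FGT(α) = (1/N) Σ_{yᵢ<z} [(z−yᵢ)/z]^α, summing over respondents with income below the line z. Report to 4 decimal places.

Below the line: £8,000 (q = 1 of N = 9).
Shortfall ratios: (9900−8000)/9900 = 0.1919.
Raised to α = 2.5: 0.01614.
Sum = 0.016136; FGT(2.5) = 0.016136 / 9 = 0.0018.

0.0018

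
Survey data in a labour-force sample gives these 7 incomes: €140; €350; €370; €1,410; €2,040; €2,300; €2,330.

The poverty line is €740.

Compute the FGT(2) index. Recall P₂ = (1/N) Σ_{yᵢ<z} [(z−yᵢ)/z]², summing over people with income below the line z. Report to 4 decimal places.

Poor units: €140, €350, €370 (q = 3 of N = 7).
Relative gaps: (740−140)/740 = 0.8108; (740−350)/740 = 0.5270; (740−370)/740 = 0.5000.
Squared: 0.6574; 0.2778; 0.2500.
Sum = 1.185172; P₂ = 1.185172 / 7 = 0.1693.

0.1693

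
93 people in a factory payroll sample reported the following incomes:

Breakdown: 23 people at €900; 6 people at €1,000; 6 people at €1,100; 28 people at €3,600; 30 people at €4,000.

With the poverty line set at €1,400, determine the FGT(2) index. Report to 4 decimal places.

0.0398

Below the line: 23×€900, 6×€1,000, 6×€1,100 (q = 35 of N = 93).
Shortfall ratios: (1400−900)/1400 = 0.3571 (×23); (1400−1000)/1400 = 0.2857 (×6); (1400−1100)/1400 = 0.2143 (×6).
Squared: 0.1276 (×23); 0.0816 (×6); 0.0459 (×6).
Sum = 3.698980; P₂ = 3.698980 / 93 = 0.0398.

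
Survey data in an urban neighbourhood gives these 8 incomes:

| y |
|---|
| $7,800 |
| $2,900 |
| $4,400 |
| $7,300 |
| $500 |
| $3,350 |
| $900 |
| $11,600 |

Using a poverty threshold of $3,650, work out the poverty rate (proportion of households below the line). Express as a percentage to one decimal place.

4 of the 8 households have income below $3,650.
H = 4/8 = 50.0%.

50.0%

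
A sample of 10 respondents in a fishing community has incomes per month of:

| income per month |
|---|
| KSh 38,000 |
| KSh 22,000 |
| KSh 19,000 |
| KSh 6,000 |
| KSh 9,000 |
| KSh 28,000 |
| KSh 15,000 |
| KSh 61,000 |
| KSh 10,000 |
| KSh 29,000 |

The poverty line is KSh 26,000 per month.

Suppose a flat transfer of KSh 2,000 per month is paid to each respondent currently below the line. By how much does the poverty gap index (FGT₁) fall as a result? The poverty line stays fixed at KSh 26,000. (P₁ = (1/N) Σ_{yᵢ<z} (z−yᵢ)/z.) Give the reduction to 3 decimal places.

Before: below the line — KSh 6,000, KSh 9,000, KSh 10,000, KSh 15,000, KSh 19,000, KSh 22,000; poverty gap index (FGT₁) = 0.28846.
After the KSh 2,000 transfer: below the line — KSh 8,000, KSh 11,000, KSh 12,000, KSh 17,000, KSh 21,000, KSh 24,000; poverty gap index (FGT₁) = 0.24231.
Reduction = 0.28846 − 0.24231 = 0.046.

0.046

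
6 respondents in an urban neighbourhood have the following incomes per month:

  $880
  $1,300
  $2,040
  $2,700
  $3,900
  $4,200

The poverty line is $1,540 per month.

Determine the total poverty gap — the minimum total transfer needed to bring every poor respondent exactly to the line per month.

Below z: $880, $1,300 (q = 2 of N = 6).
Individual gaps: 1540−880 = 660; 1540−1300 = 240.
Aggregate gap = $900.

$900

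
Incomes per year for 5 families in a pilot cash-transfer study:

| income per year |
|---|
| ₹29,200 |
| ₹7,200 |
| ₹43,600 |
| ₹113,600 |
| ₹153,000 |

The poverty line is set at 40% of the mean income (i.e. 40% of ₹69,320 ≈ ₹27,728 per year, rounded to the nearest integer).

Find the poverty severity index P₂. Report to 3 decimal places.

Incomes under z: ₹7,200 (q = 1 of N = 5).
Gap ratios (z−y)/z: (27728−7200)/27728 = 0.7403.
Squared: 0.5481.
Sum = 0.548095; P₂ = 0.548095 / 5 = 0.110.

0.110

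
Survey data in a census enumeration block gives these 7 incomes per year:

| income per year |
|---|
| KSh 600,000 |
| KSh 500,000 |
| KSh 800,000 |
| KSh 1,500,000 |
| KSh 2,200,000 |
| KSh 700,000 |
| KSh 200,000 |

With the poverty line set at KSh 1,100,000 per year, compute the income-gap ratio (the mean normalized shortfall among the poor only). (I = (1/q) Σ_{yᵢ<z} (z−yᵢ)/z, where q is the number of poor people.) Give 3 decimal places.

0.491

Below z: KSh 200,000, KSh 500,000, KSh 600,000, KSh 700,000, KSh 800,000 (q = 5 of N = 7).
Shortfall ratios (z−y)/z: 0.8182, 0.5455, 0.4545, 0.3636, 0.2727; sum = 2.454545.
I averages over the q = 5 poor units only: 2.454545 / 5 = 0.491.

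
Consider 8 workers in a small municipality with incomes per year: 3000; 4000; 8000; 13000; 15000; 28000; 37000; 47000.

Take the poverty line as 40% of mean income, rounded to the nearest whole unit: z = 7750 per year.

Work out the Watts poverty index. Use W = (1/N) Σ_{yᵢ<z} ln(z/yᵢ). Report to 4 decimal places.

0.2013

Poor units: 3000, 4000 (q = 2 of N = 8).
Log gaps: ln(7750/3000) = 0.9491; ln(7750/4000) = 0.6614.
W = 1.610479 / 8 = 0.2013.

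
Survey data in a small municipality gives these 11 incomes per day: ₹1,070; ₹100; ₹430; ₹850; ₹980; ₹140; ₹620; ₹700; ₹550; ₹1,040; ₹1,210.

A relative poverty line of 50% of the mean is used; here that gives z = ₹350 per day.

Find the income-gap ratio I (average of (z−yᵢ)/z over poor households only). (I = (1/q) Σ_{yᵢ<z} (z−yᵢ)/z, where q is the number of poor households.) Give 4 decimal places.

Incomes under z: ₹100, ₹140 (q = 2 of N = 11).
Relative gaps: 0.7143, 0.6000; sum = 1.314286.
The income-gap ratio divides by q (the poor only): 1.314286 / 2 = 0.6571.

0.6571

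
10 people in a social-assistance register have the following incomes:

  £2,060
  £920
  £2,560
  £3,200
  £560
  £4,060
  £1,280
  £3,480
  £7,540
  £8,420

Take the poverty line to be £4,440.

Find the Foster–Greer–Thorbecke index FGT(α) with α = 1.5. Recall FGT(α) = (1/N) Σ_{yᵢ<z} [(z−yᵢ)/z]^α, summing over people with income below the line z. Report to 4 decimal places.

Below the line: £560, £920, £1,280, £2,060, £2,560, £3,200, £3,480, £4,060 (q = 8 of N = 10).
Shortfall ratios: (4440−560)/4440 = 0.8739; (4440−920)/4440 = 0.7928; (4440−1280)/4440 = 0.7117; (4440−2060)/4440 = 0.5360; (4440−2560)/4440 = 0.4234; (4440−3200)/4440 = 0.2793; (4440−3480)/4440 = 0.2162; (4440−4060)/4440 = 0.0856.
Raised to α = 1.5: 0.81691; 0.70589; 0.60042; 0.39246; 0.27553; 0.14759; 0.10054; 0.02504.
Sum = 3.064372; FGT(1.5) = 3.064372 / 10 = 0.3064.

0.3064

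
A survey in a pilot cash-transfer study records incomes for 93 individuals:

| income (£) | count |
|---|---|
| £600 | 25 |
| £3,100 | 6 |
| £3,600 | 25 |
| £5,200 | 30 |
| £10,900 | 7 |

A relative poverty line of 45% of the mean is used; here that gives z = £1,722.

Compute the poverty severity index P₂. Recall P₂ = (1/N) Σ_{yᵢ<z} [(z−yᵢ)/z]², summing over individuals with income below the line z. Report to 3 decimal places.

Incomes under z: 25×£600 (q = 25 of N = 93).
Gap ratios (z−y)/z: (1722−600)/1722 = 0.6516 (×25).
Squared: 0.4245 (×25).
Sum = 10.613520; P₂ = 10.613520 / 93 = 0.114.

0.114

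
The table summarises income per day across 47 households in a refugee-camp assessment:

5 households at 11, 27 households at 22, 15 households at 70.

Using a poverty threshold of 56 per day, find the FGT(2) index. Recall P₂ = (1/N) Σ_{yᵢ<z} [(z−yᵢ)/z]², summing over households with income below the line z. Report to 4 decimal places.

Poor units: 5×11, 27×22 (q = 32 of N = 47).
Shortfall ratios: (56−11)/56 = 0.8036 (×5); (56−22)/56 = 0.6071 (×27).
Squared: 0.6457 (×5); 0.3686 (×27).
Sum = 13.181441; P₂ = 13.181441 / 47 = 0.2805.

0.2805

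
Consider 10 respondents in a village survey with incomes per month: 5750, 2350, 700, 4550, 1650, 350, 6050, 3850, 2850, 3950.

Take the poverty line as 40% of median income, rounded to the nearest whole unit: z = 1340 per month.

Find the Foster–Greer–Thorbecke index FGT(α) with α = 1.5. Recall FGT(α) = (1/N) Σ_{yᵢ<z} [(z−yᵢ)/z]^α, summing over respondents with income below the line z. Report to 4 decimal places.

0.0965

Below the line: 350, 700 (q = 2 of N = 10).
Gap ratios (z−y)/z: (1340−350)/1340 = 0.7388; (1340−700)/1340 = 0.4776.
Raised to α = 1.5: 0.63503; 0.33008.
Sum = 0.965107; FGT(1.5) = 0.965107 / 10 = 0.0965.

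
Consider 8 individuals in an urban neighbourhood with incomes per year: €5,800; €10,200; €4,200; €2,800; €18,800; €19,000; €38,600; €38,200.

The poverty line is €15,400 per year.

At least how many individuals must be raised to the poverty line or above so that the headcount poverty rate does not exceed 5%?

Currently q = 4 of N = 8 are below the line (H = 0.500).
A headcount ratio of at most 5% allows at most ⌊0.05 × 8⌋ = 0 poor individuals.
So at least 4 − 0 = 4 must be lifted.

4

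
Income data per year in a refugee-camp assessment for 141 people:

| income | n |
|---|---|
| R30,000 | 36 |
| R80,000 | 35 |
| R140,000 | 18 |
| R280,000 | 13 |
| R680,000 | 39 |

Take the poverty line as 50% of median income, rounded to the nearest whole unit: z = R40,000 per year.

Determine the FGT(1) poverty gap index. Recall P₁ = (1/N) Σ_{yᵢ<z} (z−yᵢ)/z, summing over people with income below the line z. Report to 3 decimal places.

Below the line: 36×R30,000 (q = 36 of N = 141).
Shortfall ratios: (40000−30000)/40000 = 0.2500 (×36).
Σ = 9.000000. Dividing by the full population N = 141 gives P₁ = 0.064.

0.064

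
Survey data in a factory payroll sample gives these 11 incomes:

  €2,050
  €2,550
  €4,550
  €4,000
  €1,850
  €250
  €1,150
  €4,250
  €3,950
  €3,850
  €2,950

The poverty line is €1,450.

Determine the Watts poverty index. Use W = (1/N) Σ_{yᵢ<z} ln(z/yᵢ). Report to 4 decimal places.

0.1809

Incomes under z: €250, €1,150 (q = 2 of N = 11).
ln(z/y) terms: ln(1450/250) = 1.7579; ln(1450/1150) = 0.2318.
W = 1.989660 / 11 = 0.1809.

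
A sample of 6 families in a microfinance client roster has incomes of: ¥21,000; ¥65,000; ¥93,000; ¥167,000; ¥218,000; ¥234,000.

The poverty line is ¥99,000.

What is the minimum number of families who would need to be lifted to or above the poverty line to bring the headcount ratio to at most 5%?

Currently q = 3 of N = 6 are below the line (H = 0.500).
A headcount ratio of at most 5% allows at most ⌊0.05 × 6⌋ = 0 poor families.
So at least 3 − 0 = 3 must be lifted.

3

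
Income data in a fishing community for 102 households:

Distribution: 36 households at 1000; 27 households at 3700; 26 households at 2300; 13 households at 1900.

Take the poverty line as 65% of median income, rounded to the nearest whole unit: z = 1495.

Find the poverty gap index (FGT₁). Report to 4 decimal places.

0.1169

Below the line: 36×1000 (q = 36 of N = 102).
Shortfall ratios: (1495−1000)/1495 = 0.3311 (×36).
Sum of shortfalls = 11.919732; P₁ averages over all N: 11.919732 / 102 = 0.1169.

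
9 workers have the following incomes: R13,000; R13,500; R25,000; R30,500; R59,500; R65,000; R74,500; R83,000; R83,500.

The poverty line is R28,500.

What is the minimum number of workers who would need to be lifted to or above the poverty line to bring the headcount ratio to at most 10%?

3 of the 9 workers are poor, so H = 3/9 = 0.333.
A headcount ratio of at most 10% allows at most ⌊0.10 × 9⌋ = 0 poor workers.
So at least 3 − 0 = 3 must be lifted.

3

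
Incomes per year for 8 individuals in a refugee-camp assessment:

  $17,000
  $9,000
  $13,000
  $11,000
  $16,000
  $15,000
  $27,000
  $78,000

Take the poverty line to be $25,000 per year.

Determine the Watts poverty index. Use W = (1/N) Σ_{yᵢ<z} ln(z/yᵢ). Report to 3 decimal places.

Below the line: $9,000, $11,000, $13,000, $15,000, $16,000, $17,000 (q = 6 of N = 8).
Log gaps: ln(25000/9000) = 1.0217; ln(25000/11000) = 0.8210; ln(25000/13000) = 0.6539; ln(25000/15000) = 0.5108; ln(25000/16000) = 0.4463; ln(25000/17000) = 0.3857.
W = 3.839333 / 8 = 0.480.

0.480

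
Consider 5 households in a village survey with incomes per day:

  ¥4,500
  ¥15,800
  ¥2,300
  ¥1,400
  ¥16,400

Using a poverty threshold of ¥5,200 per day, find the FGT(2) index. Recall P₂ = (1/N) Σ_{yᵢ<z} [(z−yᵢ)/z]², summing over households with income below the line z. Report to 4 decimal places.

Incomes under z: ¥1,400, ¥2,300, ¥4,500 (q = 3 of N = 5).
Gap ratios (z−y)/z: (5200−1400)/5200 = 0.7308; (5200−2300)/5200 = 0.5577; (5200−4500)/5200 = 0.1346.
Squared: 0.5340; 0.3110; 0.0181.
Sum = 0.863166; P₂ = 0.863166 / 5 = 0.1726.

0.1726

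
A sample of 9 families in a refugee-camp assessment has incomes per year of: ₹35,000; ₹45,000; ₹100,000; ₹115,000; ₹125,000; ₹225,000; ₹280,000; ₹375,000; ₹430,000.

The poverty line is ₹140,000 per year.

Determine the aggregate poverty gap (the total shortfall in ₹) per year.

₹280,000

Incomes under z: ₹35,000, ₹45,000, ₹100,000, ₹115,000, ₹125,000 (q = 5 of N = 9).
Individual gaps: 140000−35000 = 105000; 140000−45000 = 95000; 140000−100000 = 40000; 140000−115000 = 25000; 140000−125000 = 15000.
Aggregate gap = ₹280,000.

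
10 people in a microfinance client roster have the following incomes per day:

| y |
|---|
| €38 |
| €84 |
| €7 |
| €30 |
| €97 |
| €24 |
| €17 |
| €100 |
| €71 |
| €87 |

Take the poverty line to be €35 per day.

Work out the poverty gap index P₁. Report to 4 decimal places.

0.1771

Poor units: €7, €17, €24, €30 (q = 4 of N = 10).
Gap ratios (z−y)/z: (35−7)/35 = 0.8000; (35−17)/35 = 0.5143; (35−24)/35 = 0.3143; (35−30)/35 = 0.1429.
Σ = 1.771429. Dividing by the full population N = 10 gives P₁ = 0.1771.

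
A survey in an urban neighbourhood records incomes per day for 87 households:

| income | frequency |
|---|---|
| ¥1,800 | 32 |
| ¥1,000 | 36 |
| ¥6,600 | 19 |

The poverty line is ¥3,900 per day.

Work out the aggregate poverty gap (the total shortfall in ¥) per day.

¥171,600

Poor units: 36×¥1,000, 32×¥1,800 (q = 68 of N = 87).
Individual gaps: 36×(3900−1000) = 104400; 32×(3900−1800) = 67200.
Aggregate gap = ¥171,600.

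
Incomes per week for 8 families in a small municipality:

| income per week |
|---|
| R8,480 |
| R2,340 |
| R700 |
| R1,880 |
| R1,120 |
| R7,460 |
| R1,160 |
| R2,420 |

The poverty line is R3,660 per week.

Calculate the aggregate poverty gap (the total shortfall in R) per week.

Below the line: R700, R1,120, R1,160, R1,880, R2,340, R2,420 (q = 6 of N = 8).
Individual gaps: 3660−700 = 2960; 3660−1120 = 2540; 3660−1160 = 2500; 3660−1880 = 1780; 3660−2340 = 1320; 3660−2420 = 1240.
Aggregate gap = R12,340.

R12,340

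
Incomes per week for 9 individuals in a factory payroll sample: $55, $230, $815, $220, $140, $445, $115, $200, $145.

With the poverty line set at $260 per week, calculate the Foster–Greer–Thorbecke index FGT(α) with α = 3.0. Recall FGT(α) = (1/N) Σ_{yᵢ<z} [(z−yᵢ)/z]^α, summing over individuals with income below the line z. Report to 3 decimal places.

Below the line: $55, $115, $140, $145, $200, $220, $230 (q = 7 of N = 9).
Shortfall ratios: (260−55)/260 = 0.7885; (260−115)/260 = 0.5577; (260−140)/260 = 0.4615; (260−145)/260 = 0.4423; (260−200)/260 = 0.2308; (260−220)/260 = 0.1538; (260−230)/260 = 0.1154.
Raised to α = 3.0: 0.49016; 0.17345; 0.09832; 0.08653; 0.01229; 0.00364; 0.00154.
Sum = 0.865932; FGT(3.0) = 0.865932 / 9 = 0.096.

0.096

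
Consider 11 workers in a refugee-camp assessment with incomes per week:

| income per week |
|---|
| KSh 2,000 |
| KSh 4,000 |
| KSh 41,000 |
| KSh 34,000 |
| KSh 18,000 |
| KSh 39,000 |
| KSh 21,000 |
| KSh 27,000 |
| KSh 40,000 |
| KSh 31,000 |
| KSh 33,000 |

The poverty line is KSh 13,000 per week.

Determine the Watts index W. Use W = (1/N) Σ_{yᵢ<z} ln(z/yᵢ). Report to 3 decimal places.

0.277

Below z: KSh 2,000, KSh 4,000 (q = 2 of N = 11).
Log gaps: ln(13000/2000) = 1.8718; ln(13000/4000) = 1.1787.
W = 3.050457 / 11 = 0.277.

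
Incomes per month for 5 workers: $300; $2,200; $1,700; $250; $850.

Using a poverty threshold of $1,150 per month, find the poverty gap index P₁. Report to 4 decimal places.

0.3565

Below z: $250, $300, $850 (q = 3 of N = 5).
Shortfall ratios: (1150−250)/1150 = 0.7826; (1150−300)/1150 = 0.7391; (1150−850)/1150 = 0.2609.
Σ = 1.782609. Dividing by the full population N = 5 gives P₁ = 0.3565.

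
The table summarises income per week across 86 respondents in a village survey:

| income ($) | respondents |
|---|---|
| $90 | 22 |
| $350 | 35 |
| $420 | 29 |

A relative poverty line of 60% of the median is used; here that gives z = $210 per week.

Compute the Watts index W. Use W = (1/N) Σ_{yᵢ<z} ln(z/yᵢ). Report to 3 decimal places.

0.217

Below z: 22×$90 (q = 22 of N = 86).
Log gaps: ln(210/90) = 0.8473 (×22).
W = 18.640553 / 86 = 0.217.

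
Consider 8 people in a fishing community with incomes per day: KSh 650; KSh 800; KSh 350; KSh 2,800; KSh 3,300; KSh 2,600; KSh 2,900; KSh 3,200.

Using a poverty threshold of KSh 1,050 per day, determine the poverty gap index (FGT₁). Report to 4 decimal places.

0.1607

Poor units: KSh 350, KSh 650, KSh 800 (q = 3 of N = 8).
Relative gaps: (1050−350)/1050 = 0.6667; (1050−650)/1050 = 0.3810; (1050−800)/1050 = 0.2381.
Sum of shortfalls = 1.285714; P₁ averages over all N: 1.285714 / 8 = 0.1607.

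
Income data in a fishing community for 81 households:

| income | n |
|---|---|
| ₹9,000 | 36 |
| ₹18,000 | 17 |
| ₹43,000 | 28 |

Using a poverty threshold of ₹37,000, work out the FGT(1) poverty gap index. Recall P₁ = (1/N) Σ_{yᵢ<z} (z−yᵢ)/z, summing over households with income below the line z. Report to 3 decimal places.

0.444

Incomes under z: 36×₹9,000, 17×₹18,000 (q = 53 of N = 81).
Shortfall ratios: (37000−9000)/37000 = 0.7568 (×36); (37000−18000)/37000 = 0.5135 (×17).
Sum of shortfalls = 35.972973; P₁ averages over all N: 35.972973 / 81 = 0.444.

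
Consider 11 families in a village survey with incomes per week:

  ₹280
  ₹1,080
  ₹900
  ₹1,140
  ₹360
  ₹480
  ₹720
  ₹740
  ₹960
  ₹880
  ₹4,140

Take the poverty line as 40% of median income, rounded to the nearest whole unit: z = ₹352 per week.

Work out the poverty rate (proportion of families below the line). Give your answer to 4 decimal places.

1 of the 11 families have income below ₹352.
H = 1/11 = 0.0909.

0.0909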